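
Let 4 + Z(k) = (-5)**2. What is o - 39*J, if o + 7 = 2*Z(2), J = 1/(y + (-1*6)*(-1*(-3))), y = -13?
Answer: 1124/31 ≈ 36.258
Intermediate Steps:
Z(k) = 21 (Z(k) = -4 + (-5)**2 = -4 + 25 = 21)
J = -1/31 (J = 1/(-13 + (-1*6)*(-1*(-3))) = 1/(-13 - 6*3) = 1/(-13 - 18) = 1/(-31) = -1/31 ≈ -0.032258)
o = 35 (o = -7 + 2*21 = -7 + 42 = 35)
o - 39*J = 35 - 39*(-1/31) = 35 + 39/31 = 1124/31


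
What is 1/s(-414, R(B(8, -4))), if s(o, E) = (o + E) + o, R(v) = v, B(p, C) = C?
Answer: -1/832 ≈ -0.0012019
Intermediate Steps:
s(o, E) = E + 2*o (s(o, E) = (E + o) + o = E + 2*o)
1/s(-414, R(B(8, -4))) = 1/(-4 + 2*(-414)) = 1/(-4 - 828) = 1/(-832) = -1/832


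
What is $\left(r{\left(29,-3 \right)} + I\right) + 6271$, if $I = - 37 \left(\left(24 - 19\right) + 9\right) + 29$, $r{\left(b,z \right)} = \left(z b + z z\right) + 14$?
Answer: $5718$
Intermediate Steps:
$r{\left(b,z \right)} = 14 + z^{2} + b z$ ($r{\left(b,z \right)} = \left(b z + z^{2}\right) + 14 = \left(z^{2} + b z\right) + 14 = 14 + z^{2} + b z$)
$I = -489$ ($I = - 37 \left(5 + 9\right) + 29 = \left(-37\right) 14 + 29 = -518 + 29 = -489$)
$\left(r{\left(29,-3 \right)} + I\right) + 6271 = \left(\left(14 + \left(-3\right)^{2} + 29 \left(-3\right)\right) - 489\right) + 6271 = \left(\left(14 + 9 - 87\right) - 489\right) + 6271 = \left(-64 - 489\right) + 6271 = -553 + 6271 = 5718$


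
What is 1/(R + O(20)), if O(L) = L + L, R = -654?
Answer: -1/614 ≈ -0.0016287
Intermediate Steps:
O(L) = 2*L
1/(R + O(20)) = 1/(-654 + 2*20) = 1/(-654 + 40) = 1/(-614) = -1/614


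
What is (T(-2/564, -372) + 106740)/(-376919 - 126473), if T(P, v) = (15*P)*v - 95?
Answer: -5013245/23659424 ≈ -0.21189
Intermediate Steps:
T(P, v) = -95 + 15*P*v (T(P, v) = 15*P*v - 95 = -95 + 15*P*v)
(T(-2/564, -372) + 106740)/(-376919 - 126473) = ((-95 + 15*(-2/564)*(-372)) + 106740)/(-376919 - 126473) = ((-95 + 15*(-2*1/564)*(-372)) + 106740)/(-503392) = ((-95 + 15*(-1/282)*(-372)) + 106740)*(-1/503392) = ((-95 + 930/47) + 106740)*(-1/503392) = (-3535/47 + 106740)*(-1/503392) = (5013245/47)*(-1/503392) = -5013245/23659424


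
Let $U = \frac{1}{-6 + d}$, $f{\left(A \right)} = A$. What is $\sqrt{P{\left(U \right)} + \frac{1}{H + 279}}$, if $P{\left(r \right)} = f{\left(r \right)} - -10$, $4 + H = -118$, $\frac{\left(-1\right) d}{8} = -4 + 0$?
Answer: $\frac{\sqrt{167374246}}{4082} \approx 3.1694$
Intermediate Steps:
$d = 32$ ($d = - 8 \left(-4 + 0\right) = \left(-8\right) \left(-4\right) = 32$)
$H = -122$ ($H = -4 - 118 = -122$)
$U = \frac{1}{26}$ ($U = \frac{1}{-6 + 32} = \frac{1}{26} \approx 0.038462$)
$P{\left(r \right)} = 10 + r$ ($P{\left(r \right)} = r - -10 = r + 10 = 10 + r$)
$\sqrt{P{\left(U \right)} + \frac{1}{H + 279}} = \sqrt{\left(10 + \frac{1}{26}\right) + \frac{1}{-122 + 279}} = \sqrt{\frac{261}{26} + \frac{1}{157}} = \sqrt{\frac{41003}{4082}} = \frac{\sqrt{167374246}}{4082}$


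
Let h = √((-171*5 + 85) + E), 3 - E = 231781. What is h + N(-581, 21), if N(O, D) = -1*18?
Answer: -18 + 2*I*√58137 ≈ -18.0 + 482.23*I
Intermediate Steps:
E = -231778 (E = 3 - 1*231781 = 3 - 231781 = -231778)
N(O, D) = -18
h = 2*I*√58137 (h = √((-171*5 + 85) - 231778) = √((-855 + 85) - 231778) = √(-770 - 231778) = √(-232548) = 2*I*√58137 ≈ 482.23*I)
h + N(-581, 21) = 2*I*√58137 - 18 = -18 + 2*I*√58137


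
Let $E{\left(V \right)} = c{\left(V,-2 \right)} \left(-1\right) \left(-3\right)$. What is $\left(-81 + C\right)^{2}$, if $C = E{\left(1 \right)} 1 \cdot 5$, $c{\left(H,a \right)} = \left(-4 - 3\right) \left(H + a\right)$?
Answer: $576$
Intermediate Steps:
$c{\left(H,a \right)} = - 7 H - 7 a$ ($c{\left(H,a \right)} = - 7 \left(H + a\right) = - 7 H - 7 a$)
$E{\left(V \right)} = 42 - 21 V$ ($E{\left(V \right)} = \left(- 7 V - -14\right) \left(-1\right) \left(-3\right) = \left(- 7 V + 14\right) \left(-1\right) \left(-3\right) = \left(14 - 7 V\right) \left(-1\right) \left(-3\right) = \left(-14 + 7 V\right) \left(-3\right) = 42 - 21 V$)
$C = 105$ ($C = \left(42 - 21\right) 1 \cdot 5 = \left(42 - 21\right) 5 = 21 \cdot 5 = 105$)
$\left(-81 + C\right)^{2} = \left(-81 + 105\right)^{2} = 24^{2} = 576$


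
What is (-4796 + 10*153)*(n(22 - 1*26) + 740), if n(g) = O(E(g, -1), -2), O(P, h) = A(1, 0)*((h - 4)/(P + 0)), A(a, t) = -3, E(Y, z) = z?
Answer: -2358052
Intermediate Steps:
O(P, h) = -3*(-4 + h)/P (O(P, h) = -3*(h - 4)/(P + 0) = -3*(-4 + h)/P)
n(g) = -18 (n(g) = 3*(4 - 1*(-2))/(-1) = 3*(-1)*(4 + 2) = 3*(-1)*6 = -18)
(-4796 + 10*153)*(n(22 - 1*26) + 740) = (-4796 + 10*153)*(-18 + 740) = (-4796 + 1530)*722 = -3266*722 = -2358052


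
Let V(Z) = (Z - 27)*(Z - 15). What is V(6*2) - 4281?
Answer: -4236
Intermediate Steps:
V(Z) = (-27 + Z)*(-15 + Z)
V(6*2) - 4281 = (405 + (6*2)**2 - 252*2) - 4281 = (405 + 12**2 - 42*12) - 4281 = (405 + 144 - 504) - 4281 = 45 - 4281 = -4236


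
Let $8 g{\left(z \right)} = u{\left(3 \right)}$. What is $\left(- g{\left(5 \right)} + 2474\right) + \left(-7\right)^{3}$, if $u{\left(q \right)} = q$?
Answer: $\frac{17045}{8} \approx 2130.6$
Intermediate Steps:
$g{\left(z \right)} = \frac{3}{8}$ ($g{\left(z \right)} = \frac{1}{8} \cdot 3 = \frac{3}{8}$)
$\left(- g{\left(5 \right)} + 2474\right) + \left(-7\right)^{3} = \left(\left(-1\right) \frac{3}{8} + 2474\right) + \left(-7\right)^{3} = \left(- \frac{3}{8} + 2474\right) - 343 = \frac{19789}{8} - 343 = \frac{17045}{8}$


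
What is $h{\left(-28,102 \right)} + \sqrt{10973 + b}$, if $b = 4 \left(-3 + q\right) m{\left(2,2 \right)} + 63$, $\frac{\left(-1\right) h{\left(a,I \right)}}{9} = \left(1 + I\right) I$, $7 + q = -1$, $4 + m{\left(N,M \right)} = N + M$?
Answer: $-94554 + 2 \sqrt{2759} \approx -94449.0$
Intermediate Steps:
$m{\left(N,M \right)} = -4 + M + N$ ($m{\left(N,M \right)} = -4 + \left(N + M\right) = -4 + \left(M + N\right) = -4 + M + N$)
$q = -8$ ($q = -7 - 1 = -8$)
$h{\left(a,I \right)} = - 9 I \left(1 + I\right)$ ($h{\left(a,I \right)} = - 9 \left(1 + I\right) I = - 9 I \left(1 + I\right)$)
$b = 63$ ($b = 4 \left(-3 - 8\right) \left(-4 + 2 + 2\right) + 63 = 4 \left(-11\right) 0 + 63 = \left(-44\right) 0 + 63 = 0 + 63 = 63$)
$h{\left(-28,102 \right)} + \sqrt{10973 + b} = \left(-9\right) 102 \left(1 + 102\right) + \sqrt{10973 + 63} = \left(-9\right) 102 \cdot 103 + \sqrt{11036} = -94554 + 2 \sqrt{2759}$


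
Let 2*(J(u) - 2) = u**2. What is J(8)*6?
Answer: 204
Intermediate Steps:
J(u) = 2 + u**2/2
J(8)*6 = (2 + (1/2)*8**2)*6 = (2 + (1/2)*64)*6 = (2 + 32)*6 = 34*6 = 204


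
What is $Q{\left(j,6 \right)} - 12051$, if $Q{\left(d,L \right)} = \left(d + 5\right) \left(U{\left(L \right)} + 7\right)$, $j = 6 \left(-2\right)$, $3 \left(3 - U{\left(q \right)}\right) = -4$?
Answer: $- \frac{36391}{3} \approx -12130.0$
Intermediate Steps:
$U{\left(q \right)} = \frac{13}{3}$ ($U{\left(q \right)} = 3 - - \frac{4}{3} = 3 + \frac{4}{3} = \frac{13}{3}$)
$j = -12$
$Q{\left(d,L \right)} = \frac{170}{3} + \frac{34 d}{3}$ ($Q{\left(d,L \right)} = \left(d + 5\right) \left(\frac{13}{3} + 7\right) = \left(5 + d\right) \frac{34}{3} = \frac{170}{3} + \frac{34 d}{3}$)
$Q{\left(j,6 \right)} - 12051 = \left(\frac{170}{3} + \frac{34}{3} \left(-12\right)\right) - 12051 = \left(\frac{170}{3} - 136\right) - 12051 = - \frac{238}{3} - 12051 = - \frac{36391}{3}$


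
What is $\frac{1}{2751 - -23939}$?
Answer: $\frac{1}{26690} \approx 3.7467 \cdot 10^{-5}$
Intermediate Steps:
$\frac{1}{2751 - -23939} = \frac{1}{2751 + 23939} = \frac{1}{26690}$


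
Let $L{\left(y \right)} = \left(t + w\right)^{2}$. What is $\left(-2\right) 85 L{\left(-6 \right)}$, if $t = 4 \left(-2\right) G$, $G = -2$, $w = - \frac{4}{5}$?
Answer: $- \frac{196384}{5} \approx -39277.0$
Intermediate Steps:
$w = - \frac{4}{5}$ ($w = \left(-4\right) \frac{1}{5} = - \frac{4}{5} \approx -0.8$)
$t = 16$ ($t = 4 \left(-2\right) \left(-2\right) = \left(-8\right) \left(-2\right) = 16$)
$L{\left(y \right)} = \frac{5776}{25}$ ($L{\left(y \right)} = \left(16 - \frac{4}{5}\right)^{2} = \left(\frac{76}{5}\right)^{2} = \frac{5776}{25}$)
$\left(-2\right) 85 L{\left(-6 \right)} = \left(-2\right) 85 \cdot \frac{5776}{25} = \left(-170\right) \frac{5776}{25} = - \frac{196384}{5}$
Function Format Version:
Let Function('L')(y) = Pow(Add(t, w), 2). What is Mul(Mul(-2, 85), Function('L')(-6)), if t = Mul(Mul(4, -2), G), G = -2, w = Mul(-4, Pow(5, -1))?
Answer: Rational(-196384, 5) ≈ -39277.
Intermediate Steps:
w = Rational(-4, 5) (w = Mul(-4, Rational(1, 5)) = Rational(-4, 5) ≈ -0.80000)
t = 16 (t = Mul(Mul(4, -2), -2) = Mul(-8, -2) = 16)
Function('L')(y) = Rational(5776, 25) (Function('L')(y) = Pow(Add(16, Rational(-4, 5)), 2) = Pow(Rational(76, 5), 2) = Rational(5776, 25))
Mul(Mul(-2, 85), Function('L')(-6)) = Mul(Mul(-2, 85), Rational(5776, 25)) = Mul(-170, Rational(5776, 25)) = Rational(-196384, 5)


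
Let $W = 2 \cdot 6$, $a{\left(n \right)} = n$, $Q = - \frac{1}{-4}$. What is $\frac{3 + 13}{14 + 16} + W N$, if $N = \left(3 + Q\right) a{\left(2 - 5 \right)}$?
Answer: $- \frac{1747}{15} \approx -116.47$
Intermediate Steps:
$Q = \frac{1}{4}$ ($Q = \left(-1\right) \left(- \frac{1}{4}\right) = \frac{1}{4} \approx 0.25$)
$N = - \frac{39}{4}$ ($N = \left(3 + \frac{1}{4}\right) \left(2 - 5\right) = \frac{13 \left(2 - 5\right)}{4} = \frac{13}{4} \left(-3\right) = - \frac{39}{4} \approx -9.75$)
$W = 12$
$\frac{3 + 13}{14 + 16} + W N = \frac{3 + 13}{14 + 16} + 12 \left(- \frac{39}{4}\right) = \frac{16}{30} - 117 = 16 \cdot \frac{1}{30} - 117 = \frac{8}{15} - 117 = - \frac{1747}{15}$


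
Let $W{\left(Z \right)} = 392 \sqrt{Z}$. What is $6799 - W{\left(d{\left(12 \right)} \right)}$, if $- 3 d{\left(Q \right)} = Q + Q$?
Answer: $6799 - 784 i \sqrt{2} \approx 6799.0 - 1108.7 i$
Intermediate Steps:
$d{\left(Q \right)} = - \frac{2 Q}{3}$ ($d{\left(Q \right)} = - \frac{Q + Q}{3} = - \frac{2 Q}{3}$)
$6799 - W{\left(d{\left(12 \right)} \right)} = 6799 - 392 \sqrt{\left(- \frac{2}{3}\right) 12} = 6799 - 392 \sqrt{-8} = 6799 - 392 \cdot 2 i \sqrt{2} = 6799 - 784 i \sqrt{2}$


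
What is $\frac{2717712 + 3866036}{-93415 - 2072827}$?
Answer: $- \frac{3291874}{1083121} \approx -3.0392$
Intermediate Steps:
$\frac{2717712 + 3866036}{-93415 - 2072827} = \frac{6583748}{-2166242} = 6583748 \left(- \frac{1}{2166242}\right) = - \frac{3291874}{1083121}$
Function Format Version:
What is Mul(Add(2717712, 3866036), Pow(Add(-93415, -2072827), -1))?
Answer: Rational(-3291874, 1083121) ≈ -3.0392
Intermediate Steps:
Mul(Add(2717712, 3866036), Pow(Add(-93415, -2072827), -1)) = Mul(6583748, Pow(-2166242, -1)) = Mul(6583748, Rational(-1, 2166242)) = Rational(-3291874, 1083121)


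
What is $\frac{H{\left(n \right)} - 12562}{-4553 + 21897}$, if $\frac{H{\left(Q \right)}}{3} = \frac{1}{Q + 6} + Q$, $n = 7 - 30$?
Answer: $- \frac{107365}{147424} \approx -0.72827$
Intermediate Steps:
$n = -23$ ($n = 7 - 30 = -23$)
$H{\left(Q \right)} = 3 Q + \frac{3}{6 + Q}$ ($H{\left(Q \right)} = 3 \left(\frac{1}{Q + 6} + Q\right) = 3 \left(\frac{1}{6 + Q} + Q\right) = 3 \left(Q + \frac{1}{6 + Q}\right) = 3 Q + \frac{3}{6 + Q}$)
$\frac{H{\left(n \right)} - 12562}{-4553 + 21897} = \frac{\frac{3 \left(1 + \left(-23\right)^{2} + 6 \left(-23\right)\right)}{6 - 23} - 12562}{-4553 + 21897} = \frac{\frac{3 \left(1 + 529 - 138\right)}{-17} - 12562}{17344} = \left(3 \left(- \frac{1}{17}\right) 392 - 12562\right) \frac{1}{17344} = \left(- \frac{1176}{17} - 12562\right) \frac{1}{17344} = \left(- \frac{214730}{17}\right) \frac{1}{17344} = - \frac{107365}{147424}$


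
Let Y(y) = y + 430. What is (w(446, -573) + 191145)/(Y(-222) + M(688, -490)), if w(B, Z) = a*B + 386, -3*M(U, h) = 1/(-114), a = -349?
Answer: 12269934/71137 ≈ 172.48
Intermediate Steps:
M(U, h) = 1/342 (M(U, h) = -⅓/(-114) = -⅓*(-1/114) = 1/342)
w(B, Z) = 386 - 349*B (w(B, Z) = -349*B + 386 = 386 - 349*B)
Y(y) = 430 + y
(w(446, -573) + 191145)/(Y(-222) + M(688, -490)) = ((386 - 349*446) + 191145)/((430 - 222) + 1/342) = ((386 - 155654) + 191145)/(208 + 1/342) = (-155268 + 191145)/(71137/342) = 35877*(342/71137) = 12269934/71137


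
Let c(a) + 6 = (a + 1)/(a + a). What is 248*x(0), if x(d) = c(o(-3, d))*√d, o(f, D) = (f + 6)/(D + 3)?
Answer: 0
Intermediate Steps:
o(f, D) = (6 + f)/(3 + D)
c(a) = -6 + (1 + a)/(2*a) (c(a) = -6 + (a + 1)/(a + a) = -6 + (1 + a)/((2*a)) = -6 + (1 + a)*(1/(2*a)) = -6 + (1 + a)/(2*a))
x(d) = √d*(1 - 33/(3 + d))*(1 + d/3)/2 (x(d) = ((1 - 11*(6 - 3)/(3 + d))/(2*(((6 - 3)/(3 + d)))))*√d = ((1 - 11*3/(3 + d))/(2*((3/(3 + d)))))*√d = ((1 - 33/(3 + d))/(2*((3/(3 + d)))))*√d = ((1 + d/3)*(1 - 33/(3 + d))/2)*√d = ((1 - 33/(3 + d))*(1 + d/3)/2)*√d = √d*(1 - 33/(3 + d))*(1 + d/3)/2)
248*x(0) = 248*(√0*(-30 + 0)/6) = 248*((⅙)*0*(-30)) = 248*0 = 0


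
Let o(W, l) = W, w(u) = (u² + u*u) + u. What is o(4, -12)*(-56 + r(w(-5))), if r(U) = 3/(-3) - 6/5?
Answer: -1164/5 ≈ -232.80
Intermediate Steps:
w(u) = u + 2*u² (w(u) = (u² + u²) + u = 2*u² + u = u + 2*u²)
r(U) = -11/5 (r(U) = 3*(-⅓) - 6*⅕ = -1 - 6/5 = -11/5)
o(4, -12)*(-56 + r(w(-5))) = 4*(-56 - 11/5) = 4*(-291/5) = -1164/5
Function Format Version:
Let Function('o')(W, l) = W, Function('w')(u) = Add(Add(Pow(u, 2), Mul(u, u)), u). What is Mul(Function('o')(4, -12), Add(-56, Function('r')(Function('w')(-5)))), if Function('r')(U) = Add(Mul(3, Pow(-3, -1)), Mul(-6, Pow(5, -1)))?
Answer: Rational(-1164, 5) ≈ -232.80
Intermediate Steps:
Function('w')(u) = Add(u, Mul(2, Pow(u, 2))) (Function('w')(u) = Add(Add(Pow(u, 2), Pow(u, 2)), u) = Add(Mul(2, Pow(u, 2)), u) = Add(u, Mul(2, Pow(u, 2))))
Function('r')(U) = Rational(-11, 5) (Function('r')(U) = Add(Mul(3, Rational(-1, 3)), Mul(-6, Rational(1, 5))) = Add(-1, Rational(-6, 5)) = Rational(-11, 5))
Mul(Function('o')(4, -12), Add(-56, Function('r')(Function('w')(-5)))) = Mul(4, Add(-56, Rational(-11, 5))) = Mul(4, Rational(-291, 5)) = Rational(-1164, 5)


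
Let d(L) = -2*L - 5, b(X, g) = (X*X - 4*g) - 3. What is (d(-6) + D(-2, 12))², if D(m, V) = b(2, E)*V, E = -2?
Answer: 13225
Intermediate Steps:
b(X, g) = -3 + X² - 4*g (b(X, g) = (X² - 4*g) - 3 = -3 + X² - 4*g)
D(m, V) = 9*V (D(m, V) = (-3 + 2² - 4*(-2))*V = (-3 + 4 + 8)*V = 9*V)
d(L) = -5 - 2*L
(d(-6) + D(-2, 12))² = ((-5 - 2*(-6)) + 9*12)² = ((-5 + 12) + 108)² = (7 + 108)² = 115² = 13225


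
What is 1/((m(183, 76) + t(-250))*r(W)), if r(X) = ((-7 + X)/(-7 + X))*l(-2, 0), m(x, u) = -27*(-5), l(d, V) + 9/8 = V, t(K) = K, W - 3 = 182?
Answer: 8/1035 ≈ 0.0077295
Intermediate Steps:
W = 185 (W = 3 + 182 = 185)
l(d, V) = -9/8 + V
m(x, u) = 135
r(X) = -9/8 (r(X) = ((-7 + X)/(-7 + X))*(-9/8 + 0) = 1*(-9/8) = -9/8)
1/((m(183, 76) + t(-250))*r(W)) = 1/((135 - 250)*(-9/8)) = -8/9/(-115) = -1/115*(-8/9) = 8/1035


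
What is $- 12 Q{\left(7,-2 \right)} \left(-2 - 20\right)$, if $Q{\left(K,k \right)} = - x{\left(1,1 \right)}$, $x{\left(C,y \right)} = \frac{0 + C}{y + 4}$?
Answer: $- \frac{264}{5} \approx -52.8$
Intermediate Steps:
$x{\left(C,y \right)} = \frac{C}{4 + y}$
$Q{\left(K,k \right)} = - \frac{1}{5}$ ($Q{\left(K,k \right)} = - \frac{1}{4 + 1} = - \frac{1}{5}$)
$- 12 Q{\left(7,-2 \right)} \left(-2 - 20\right) = \left(-12\right) \left(- \frac{1}{5}\right) \left(-2 - 20\right) = \frac{12 \left(-2 - 20\right)}{5} = \frac{12}{5} \left(-22\right) = - \frac{264}{5}$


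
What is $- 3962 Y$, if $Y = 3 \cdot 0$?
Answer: $0$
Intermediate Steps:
$Y = 0$
$- 3962 Y = \left(-3962\right) 0 = 0$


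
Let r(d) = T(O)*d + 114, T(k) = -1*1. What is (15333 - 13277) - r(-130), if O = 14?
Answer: 1812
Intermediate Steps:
T(k) = -1
r(d) = 114 - d (r(d) = -d + 114 = 114 - d)
(15333 - 13277) - r(-130) = (15333 - 13277) - (114 - 1*(-130)) = 2056 - (114 + 130) = 2056 - 1*244 = 2056 - 244 = 1812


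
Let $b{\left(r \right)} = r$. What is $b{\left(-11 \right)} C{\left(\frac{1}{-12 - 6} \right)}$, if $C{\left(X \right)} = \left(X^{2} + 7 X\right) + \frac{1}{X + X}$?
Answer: $\frac{33451}{324} \approx 103.24$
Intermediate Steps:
$C{\left(X \right)} = X^{2} + \frac{1}{2 X} + 7 X$ ($C{\left(X \right)} = \left(X^{2} + 7 X\right) + \frac{1}{2 X} = X^{2} + \frac{1}{2 X} + 7 X$)
$b{\left(-11 \right)} C{\left(\frac{1}{-12 - 6} \right)} = - 11 \left(\left(\frac{1}{-12 - 6}\right)^{2} + \frac{1}{2 \frac{1}{-12 - 6}} + \frac{7}{-12 - 6}\right) = - 11 \left(\left(\frac{1}{-18}\right)^{2} + \frac{1}{2 \frac{1}{-18}} + \frac{7}{-18}\right) = - 11 \left(\left(- \frac{1}{18}\right)^{2} + \frac{1}{2 \left(- \frac{1}{18}\right)} + 7 \left(- \frac{1}{18}\right)\right) = - 11 \left(\frac{1}{324} + \frac{1}{2} \left(-18\right) - \frac{7}{18}\right) = - 11 \left(\frac{1}{324} - 9 - \frac{7}{18}\right) = \left(-11\right) \left(- \frac{3041}{324}\right) = \frac{33451}{324}$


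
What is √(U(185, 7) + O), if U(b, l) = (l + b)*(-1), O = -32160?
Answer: 4*I*√2022 ≈ 179.87*I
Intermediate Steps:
U(b, l) = -b - l (U(b, l) = (b + l)*(-1) = -b - l)
√(U(185, 7) + O) = √((-1*185 - 1*7) - 32160) = √((-185 - 7) - 32160) = √(-192 - 32160) = √(-32352) = 4*I*√2022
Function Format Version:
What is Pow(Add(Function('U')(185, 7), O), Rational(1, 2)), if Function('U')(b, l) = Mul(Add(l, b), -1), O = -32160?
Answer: Mul(4, I, Pow(2022, Rational(1, 2))) ≈ Mul(179.87, I)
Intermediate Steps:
Function('U')(b, l) = Add(Mul(-1, b), Mul(-1, l)) (Function('U')(b, l) = Mul(Add(b, l), -1) = Add(Mul(-1, b), Mul(-1, l)))
Pow(Add(Function('U')(185, 7), O), Rational(1, 2)) = Pow(Add(Add(Mul(-1, 185), Mul(-1, 7)), -32160), Rational(1, 2)) = Pow(Add(Add(-185, -7), -32160), Rational(1, 2)) = Pow(Add(-192, -32160), Rational(1, 2)) = Pow(-32352, Rational(1, 2)) = Mul(4, I, Pow(2022, Rational(1, 2)))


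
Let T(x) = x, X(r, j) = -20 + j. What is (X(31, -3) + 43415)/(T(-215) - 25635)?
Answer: -21696/12925 ≈ -1.6786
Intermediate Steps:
(X(31, -3) + 43415)/(T(-215) - 25635) = ((-20 - 3) + 43415)/(-215 - 25635) = (-23 + 43415)/(-25850) = 43392*(-1/25850) = -21696/12925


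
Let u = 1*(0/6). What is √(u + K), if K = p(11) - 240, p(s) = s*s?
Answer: I*√119 ≈ 10.909*I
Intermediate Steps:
p(s) = s²
K = -119 (K = 11² - 240 = 121 - 240 = -119)
u = 0 (u = 1*(0*(⅙)) = 1*0 = 0)
√(u + K) = √(0 - 119) = √(-119) = I*√119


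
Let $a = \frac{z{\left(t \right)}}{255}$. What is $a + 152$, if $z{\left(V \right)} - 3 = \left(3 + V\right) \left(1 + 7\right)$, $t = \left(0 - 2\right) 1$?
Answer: $\frac{38771}{255} \approx 152.04$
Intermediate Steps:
$t = -2$ ($t = \left(-2\right) 1 = -2$)
$z{\left(V \right)} = 27 + 8 V$ ($z{\left(V \right)} = 3 + \left(3 + V\right) \left(1 + 7\right) = 3 + \left(3 + V\right) 8 = 3 + \left(24 + 8 V\right) = 27 + 8 V$)
$a = \frac{11}{255}$ ($a = \frac{27 + 8 \left(-2\right)}{255} = \left(27 - 16\right) \frac{1}{255} = 11 \cdot \frac{1}{255} = \frac{11}{255} \approx 0.043137$)
$a + 152 = \frac{11}{255} + 152 = \frac{38771}{255}$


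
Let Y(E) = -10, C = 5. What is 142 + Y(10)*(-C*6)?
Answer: 442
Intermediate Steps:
142 + Y(10)*(-C*6) = 142 - 10*(-1*5)*6 = 142 - (-50)*6 = 142 - 10*(-30) = 142 + 300 = 442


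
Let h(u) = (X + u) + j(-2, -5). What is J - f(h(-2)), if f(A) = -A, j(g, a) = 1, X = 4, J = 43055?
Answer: 43058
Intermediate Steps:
h(u) = 5 + u (h(u) = (4 + u) + 1 = 5 + u)
J - f(h(-2)) = 43055 - (-1)*(5 - 2) = 43055 - (-1)*3 = 43055 - 1*(-3) = 43055 + 3 = 43058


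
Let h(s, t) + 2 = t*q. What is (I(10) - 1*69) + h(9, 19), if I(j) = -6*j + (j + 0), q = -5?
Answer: -216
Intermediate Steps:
h(s, t) = -2 - 5*t (h(s, t) = -2 + t*(-5) = -2 - 5*t)
I(j) = -5*j (I(j) = -6*j + j = -5*j)
(I(10) - 1*69) + h(9, 19) = (-5*10 - 1*69) + (-2 - 5*19) = (-50 - 69) + (-2 - 95) = -119 - 97 = -216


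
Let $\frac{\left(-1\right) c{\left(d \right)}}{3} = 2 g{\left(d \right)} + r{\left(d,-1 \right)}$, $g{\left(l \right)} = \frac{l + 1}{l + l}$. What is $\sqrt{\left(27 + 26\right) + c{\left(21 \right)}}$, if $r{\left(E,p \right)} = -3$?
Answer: $\frac{2 \sqrt{721}}{7} \approx 7.6718$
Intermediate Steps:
$g{\left(l \right)} = \frac{1 + l}{2 l}$
$c{\left(d \right)} = 9 - \frac{3 \left(1 + d\right)}{d}$ ($c{\left(d \right)} = - 3 \left(2 \frac{1 + d}{2 d} - 3\right) = - 3 \left(\frac{1 + d}{d} - 3\right) = - 3 \left(-3 + \frac{1 + d}{d}\right) = 9 - \frac{3 \left(1 + d\right)}{d}$)
$\sqrt{\left(27 + 26\right) + c{\left(21 \right)}} = \sqrt{\left(27 + 26\right) + \left(6 - \frac{3}{21}\right)} = \sqrt{53 + \left(6 - \frac{1}{7}\right)} = \sqrt{53 + \frac{41}{7}} = \sqrt{\frac{412}{7}} = \frac{2 \sqrt{721}}{7}$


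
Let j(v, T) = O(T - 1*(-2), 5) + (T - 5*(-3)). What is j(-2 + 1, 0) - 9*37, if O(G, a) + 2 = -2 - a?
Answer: -327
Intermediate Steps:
O(G, a) = -4 - a (O(G, a) = -2 + (-2 - a) = -4 - a)
j(v, T) = 6 + T (j(v, T) = (-4 - 1*5) + (T - 5*(-3)) = (-4 - 5) + (T + 15) = -9 + (15 + T) = 6 + T)
j(-2 + 1, 0) - 9*37 = (6 + 0) - 9*37 = 6 - 333 = -327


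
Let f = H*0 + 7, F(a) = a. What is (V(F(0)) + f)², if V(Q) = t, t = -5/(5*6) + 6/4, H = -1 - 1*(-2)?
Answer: 625/9 ≈ 69.444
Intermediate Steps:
H = 1 (H = -1 + 2 = 1)
t = 4/3 (t = -5/30 + 6*(¼) = -5*1/30 + 3/2 = -⅙ + 3/2 = 4/3 ≈ 1.3333)
V(Q) = 4/3
f = 7 (f = 1*0 + 7 = 0 + 7 = 7)
(V(F(0)) + f)² = (4/3 + 7)² = (25/3)² = 625/9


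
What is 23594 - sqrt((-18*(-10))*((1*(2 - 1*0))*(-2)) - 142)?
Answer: 23594 - I*sqrt(862) ≈ 23594.0 - 29.36*I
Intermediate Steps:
23594 - sqrt((-18*(-10))*((1*(2 - 1*0))*(-2)) - 142) = 23594 - sqrt(180*((1*(2 + 0))*(-2)) - 142) = 23594 - sqrt(180*((1*2)*(-2)) - 142) = 23594 - sqrt(180*(2*(-2)) - 142) = 23594 - sqrt(180*(-4) - 142) = 23594 - sqrt(-720 - 142) = 23594 - sqrt(-862) = 23594 - I*sqrt(862)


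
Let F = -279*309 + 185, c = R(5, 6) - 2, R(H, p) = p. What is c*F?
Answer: -344104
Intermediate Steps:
c = 4 (c = 6 - 2 = 4)
F = -86026 (F = -86211 + 185 = -86026)
c*F = 4*(-86026) = -344104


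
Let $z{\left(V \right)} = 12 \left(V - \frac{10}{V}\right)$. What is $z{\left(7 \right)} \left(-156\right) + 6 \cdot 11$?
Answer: $- \frac{72546}{7} \approx -10364.0$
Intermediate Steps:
$z{\left(V \right)} = - \frac{120}{V} + 12 V$
$z{\left(7 \right)} \left(-156\right) + 6 \cdot 11 = \left(- \frac{120}{7} + 12 \cdot 7\right) \left(-156\right) + 6 \cdot 11 = \left(\left(-120\right) \frac{1}{7} + 84\right) \left(-156\right) + 66 = \left(- \frac{120}{7} + 84\right) \left(-156\right) + 66 = \frac{468}{7} \left(-156\right) + 66 = - \frac{73008}{7} + 66 = - \frac{72546}{7}$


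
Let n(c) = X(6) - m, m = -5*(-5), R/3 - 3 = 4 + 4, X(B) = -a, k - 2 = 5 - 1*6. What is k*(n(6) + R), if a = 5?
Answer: 3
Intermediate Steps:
k = 1 (k = 2 + (5 - 1*6) = 2 + (5 - 6) = 2 - 1 = 1)
X(B) = -5 (X(B) = -1*5 = -5)
R = 33 (R = 9 + 3*(4 + 4) = 9 + 3*8 = 9 + 24 = 33)
m = 25
n(c) = -30 (n(c) = -5 - 1*25 = -5 - 25 = -30)
k*(n(6) + R) = 1*(-30 + 33) = 1*3 = 3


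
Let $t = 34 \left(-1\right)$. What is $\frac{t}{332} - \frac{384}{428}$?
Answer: $- \frac{17755}{17762} \approx -0.99961$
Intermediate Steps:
$t = -34$
$\frac{t}{332} - \frac{384}{428} = - \frac{34}{332} - \frac{384}{428} = \left(-34\right) \frac{1}{332} - \frac{96}{107} = - \frac{17}{166} - \frac{96}{107} = - \frac{17755}{17762}$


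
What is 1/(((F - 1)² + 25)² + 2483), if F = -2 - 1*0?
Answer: 1/3639 ≈ 0.00027480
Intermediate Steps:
F = -2 (F = -2 + 0 = -2)
1/(((F - 1)² + 25)² + 2483) = 1/(((-2 - 1)² + 25)² + 2483) = 1/(((-3)² + 25)² + 2483) = 1/((9 + 25)² + 2483) = 1/(34² + 2483) = 1/(1156 + 2483) = 1/3639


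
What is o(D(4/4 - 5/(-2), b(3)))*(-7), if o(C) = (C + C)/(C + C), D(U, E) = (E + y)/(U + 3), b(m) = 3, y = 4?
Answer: -7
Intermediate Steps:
D(U, E) = (4 + E)/(3 + U) (D(U, E) = (E + 4)/(U + 3) = (4 + E)/(3 + U))
o(C) = 1 (o(C) = (2*C)/((2*C)) = (2*C)*(1/(2*C)) = 1)
o(D(4/4 - 5/(-2), b(3)))*(-7) = 1*(-7) = -7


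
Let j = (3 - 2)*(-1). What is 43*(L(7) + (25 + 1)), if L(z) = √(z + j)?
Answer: 1118 + 43*√6 ≈ 1223.3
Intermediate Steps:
j = -1 (j = 1*(-1) = -1)
L(z) = √(-1 + z) (L(z) = √(z - 1) = √(-1 + z))
43*(L(7) + (25 + 1)) = 43*(√(-1 + 7) + (25 + 1)) = 43*(√6 + 26) = 43*(26 + √6) = 1118 + 43*√6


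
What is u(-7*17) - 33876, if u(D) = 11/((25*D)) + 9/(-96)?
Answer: -3225004477/95200 ≈ -33876.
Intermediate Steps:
u(D) = -3/32 + 11/(25*D) (u(D) = 11*(1/(25*D)) + 9*(-1/96) = 11/(25*D) - 3/32 = -3/32 + 11/(25*D))
u(-7*17) - 33876 = (352 - (-525)*17)/(800*((-7*17))) - 33876 = (1/800)*(352 - 75*(-119))/(-119) - 33876 = (1/800)*(-1/119)*(352 + 8925) - 33876 = (1/800)*(-1/119)*9277 - 33876 = -9277/95200 - 33876 = -3225004477/95200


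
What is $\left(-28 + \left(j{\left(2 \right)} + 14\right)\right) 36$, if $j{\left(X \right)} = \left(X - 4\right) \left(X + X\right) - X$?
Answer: $-864$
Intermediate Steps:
$j{\left(X \right)} = - X + 2 X \left(-4 + X\right)$ ($j{\left(X \right)} = \left(-4 + X\right) 2 X - X = 2 X \left(-4 + X\right) - X = - X + 2 X \left(-4 + X\right)$)
$\left(-28 + \left(j{\left(2 \right)} + 14\right)\right) 36 = \left(-28 + \left(2 \left(-9 + 2 \cdot 2\right) + 14\right)\right) 36 = \left(-28 + \left(2 \left(-9 + 4\right) + 14\right)\right) 36 = \left(-28 + \left(2 \left(-5\right) + 14\right)\right) 36 = \left(-28 + \left(-10 + 14\right)\right) 36 = \left(-28 + 4\right) 36 = \left(-24\right) 36 = -864$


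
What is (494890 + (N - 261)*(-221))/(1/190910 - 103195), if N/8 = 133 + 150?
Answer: -9970656570/19700957449 ≈ -0.50610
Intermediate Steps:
N = 2264 (N = 8*(133 + 150) = 8*283 = 2264)
(494890 + (N - 261)*(-221))/(1/190910 - 103195) = (494890 + (2264 - 261)*(-221))/(1/190910 - 103195) = (494890 + 2003*(-221))/(1/190910 - 103195) = (494890 - 442663)/(-19700957449/190910) = 52227*(-190910/19700957449) = -9970656570/19700957449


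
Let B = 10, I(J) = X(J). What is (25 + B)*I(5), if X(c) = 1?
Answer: 35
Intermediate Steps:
I(J) = 1
(25 + B)*I(5) = (25 + 10)*1 = 35*1 = 35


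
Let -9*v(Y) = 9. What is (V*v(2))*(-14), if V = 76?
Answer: 1064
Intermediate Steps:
v(Y) = -1 (v(Y) = -⅑*9 = -1)
(V*v(2))*(-14) = (76*(-1))*(-14) = -76*(-14) = 1064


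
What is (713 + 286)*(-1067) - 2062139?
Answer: -3128072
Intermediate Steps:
(713 + 286)*(-1067) - 2062139 = 999*(-1067) - 2062139 = -1065933 - 2062139 = -3128072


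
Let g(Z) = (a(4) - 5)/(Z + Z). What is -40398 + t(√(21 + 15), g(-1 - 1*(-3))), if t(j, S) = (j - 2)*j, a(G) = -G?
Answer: -40374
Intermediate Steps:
g(Z) = -9/(2*Z) (g(Z) = (-1*4 - 5)/(Z + Z) = (-4 - 5)/((2*Z)) = -9/(2*Z))
t(j, S) = j*(-2 + j) (t(j, S) = (-2 + j)*j = j*(-2 + j))
-40398 + t(√(21 + 15), g(-1 - 1*(-3))) = -40398 + √(21 + 15)*(-2 + √(21 + 15)) = -40398 + √36*(-2 + √36) = -40398 + 6*(-2 + 6) = -40398 + 6*4 = -40398 + 24 = -40374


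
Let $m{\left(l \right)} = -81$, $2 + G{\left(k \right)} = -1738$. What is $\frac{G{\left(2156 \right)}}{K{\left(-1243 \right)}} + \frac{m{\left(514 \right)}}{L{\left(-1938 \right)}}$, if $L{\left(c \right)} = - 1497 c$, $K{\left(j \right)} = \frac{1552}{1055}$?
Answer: $- \frac{73968156471}{62536676} \approx -1182.8$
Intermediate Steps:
$G{\left(k \right)} = -1740$ ($G{\left(k \right)} = -2 - 1738 = -1740$)
$K{\left(j \right)} = \frac{1552}{1055}$ ($K{\left(j \right)} = 1552 \cdot \frac{1}{1055} = \frac{1552}{1055}$)
$\frac{G{\left(2156 \right)}}{K{\left(-1243 \right)}} + \frac{m{\left(514 \right)}}{L{\left(-1938 \right)}} = - \frac{1740}{\frac{1552}{1055}} - \frac{81}{\left(-1497\right) \left(-1938\right)} = \left(-1740\right) \frac{1055}{1552} - \frac{81}{2901186} = - \frac{458925}{388} - \frac{9}{322354} = - \frac{73968156471}{62536676}$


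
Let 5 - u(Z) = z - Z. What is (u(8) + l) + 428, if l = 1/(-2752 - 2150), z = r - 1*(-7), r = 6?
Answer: 2098055/4902 ≈ 428.00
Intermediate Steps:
z = 13 (z = 6 - 1*(-7) = 6 + 7 = 13)
u(Z) = -8 + Z (u(Z) = 5 - (13 - Z) = 5 + (-13 + Z) = -8 + Z)
l = -1/4902 (l = 1/(-4902) = -1/4902 ≈ -0.00020400)
(u(8) + l) + 428 = ((-8 + 8) - 1/4902) + 428 = (0 - 1/4902) + 428 = -1/4902 + 428 = 2098055/4902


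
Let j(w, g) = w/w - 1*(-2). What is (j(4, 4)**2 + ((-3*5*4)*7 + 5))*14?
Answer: -5684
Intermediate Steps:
j(w, g) = 3 (j(w, g) = 1 + 2 = 3)
(j(4, 4)**2 + ((-3*5*4)*7 + 5))*14 = (3**2 + ((-3*5*4)*7 + 5))*14 = (9 + (-15*4*7 + 5))*14 = (9 + (-60*7 + 5))*14 = (9 + (-420 + 5))*14 = (9 - 415)*14 = -406*14 = -5684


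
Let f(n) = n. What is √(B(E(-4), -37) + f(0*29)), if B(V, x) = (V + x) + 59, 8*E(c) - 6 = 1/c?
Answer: √1454/8 ≈ 4.7664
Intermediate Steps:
E(c) = ¾ + 1/(8*c)
B(V, x) = 59 + V + x
√(B(E(-4), -37) + f(0*29)) = √((59 + (⅛)*(1 + 6*(-4))/(-4) - 37) + 0*29) = √((59 + (⅛)*(-¼)*(1 - 24) - 37) + 0) = √((59 + (⅛)*(-¼)*(-23) - 37) + 0) = √((59 + 23/32 - 37) + 0) = √(727/32 + 0) = √(727/32) = √1454/8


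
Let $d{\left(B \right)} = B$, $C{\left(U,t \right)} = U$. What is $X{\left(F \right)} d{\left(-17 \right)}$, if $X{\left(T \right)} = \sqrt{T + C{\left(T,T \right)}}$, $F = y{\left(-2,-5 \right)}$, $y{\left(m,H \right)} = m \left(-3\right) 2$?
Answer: $- 34 \sqrt{6} \approx -83.283$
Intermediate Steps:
$y{\left(m,H \right)} = - 6 m$ ($y{\left(m,H \right)} = - 3 m 2 = - 6 m$)
$F = 12$ ($F = \left(-6\right) \left(-2\right) = 12$)
$X{\left(T \right)} = \sqrt{2} \sqrt{T}$ ($X{\left(T \right)} = \sqrt{T + T} = \sqrt{2 T} = \sqrt{2} \sqrt{T}$)
$X{\left(F \right)} d{\left(-17 \right)} = \sqrt{2} \sqrt{12} \left(-17\right) = \sqrt{2} \cdot 2 \sqrt{3} \left(-17\right) = 2 \sqrt{6} \left(-17\right) = - 34 \sqrt{6}$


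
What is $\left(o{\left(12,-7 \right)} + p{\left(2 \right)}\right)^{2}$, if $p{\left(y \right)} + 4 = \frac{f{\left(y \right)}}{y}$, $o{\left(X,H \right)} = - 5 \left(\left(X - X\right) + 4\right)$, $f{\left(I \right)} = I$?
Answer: $529$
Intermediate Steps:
$o{\left(X,H \right)} = -20$ ($o{\left(X,H \right)} = - 5 \left(0 + 4\right) = \left(-5\right) 4 = -20$)
$p{\left(y \right)} = -3$ ($p{\left(y \right)} = -4 + \frac{y}{y} = -4 + 1 = -3$)
$\left(o{\left(12,-7 \right)} + p{\left(2 \right)}\right)^{2} = \left(-20 - 3\right)^{2} = \left(-23\right)^{2} = 529$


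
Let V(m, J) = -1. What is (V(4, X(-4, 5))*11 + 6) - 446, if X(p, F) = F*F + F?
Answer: -451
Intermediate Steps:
X(p, F) = F + F**2 (X(p, F) = F**2 + F = F + F**2)
(V(4, X(-4, 5))*11 + 6) - 446 = (-1*11 + 6) - 446 = (-11 + 6) - 446 = -5 - 446 = -451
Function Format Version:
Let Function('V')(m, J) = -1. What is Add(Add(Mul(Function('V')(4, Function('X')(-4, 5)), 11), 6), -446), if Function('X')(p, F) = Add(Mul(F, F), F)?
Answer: -451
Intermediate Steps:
Function('X')(p, F) = Add(F, Pow(F, 2)) (Function('X')(p, F) = Add(Pow(F, 2), F) = Add(F, Pow(F, 2)))
Add(Add(Mul(Function('V')(4, Function('X')(-4, 5)), 11), 6), -446) = Add(Add(Mul(-1, 11), 6), -446) = Add(Add(-11, 6), -446) = Add(-5, -446) = -451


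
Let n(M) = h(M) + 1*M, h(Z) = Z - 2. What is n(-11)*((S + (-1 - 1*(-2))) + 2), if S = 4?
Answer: -168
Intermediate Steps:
h(Z) = -2 + Z
n(M) = -2 + 2*M (n(M) = (-2 + M) + 1*M = (-2 + M) + M = -2 + 2*M)
n(-11)*((S + (-1 - 1*(-2))) + 2) = (-2 + 2*(-11))*((4 + (-1 - 1*(-2))) + 2) = (-2 - 22)*((4 + (-1 + 2)) + 2) = -24*((4 + 1) + 2) = -24*(5 + 2) = -24*7 = -168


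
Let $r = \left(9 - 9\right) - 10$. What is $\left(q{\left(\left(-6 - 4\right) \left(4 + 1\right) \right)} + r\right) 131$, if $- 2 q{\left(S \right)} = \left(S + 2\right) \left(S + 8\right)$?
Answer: $-133358$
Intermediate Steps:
$r = -10$ ($r = 0 - 10 = -10$)
$q{\left(S \right)} = - \frac{\left(2 + S\right) \left(8 + S\right)}{2}$ ($q{\left(S \right)} = - \frac{\left(S + 2\right) \left(S + 8\right)}{2} = - \frac{\left(2 + S\right) \left(8 + S\right)}{2}$)
$\left(q{\left(\left(-6 - 4\right) \left(4 + 1\right) \right)} + r\right) 131 = \left(\left(-8 - 5 \left(-6 - 4\right) \left(4 + 1\right) - \frac{\left(\left(-6 - 4\right) \left(4 + 1\right)\right)^{2}}{2}\right) - 10\right) 131 = \left(\left(-8 - 5 \left(\left(-10\right) 5\right) - \frac{\left(\left(-10\right) 5\right)^{2}}{2}\right) - 10\right) 131 = \left(\left(-8 - -250 - \frac{\left(-50\right)^{2}}{2}\right) - 10\right) 131 = \left(\left(-8 + 250 - 1250\right) - 10\right) 131 = \left(-1008 - 10\right) 131 = \left(-1018\right) 131 = -133358$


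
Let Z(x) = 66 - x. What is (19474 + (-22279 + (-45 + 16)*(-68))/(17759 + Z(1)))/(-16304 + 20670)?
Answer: 347084269/77819584 ≈ 4.4601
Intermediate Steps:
(19474 + (-22279 + (-45 + 16)*(-68))/(17759 + Z(1)))/(-16304 + 20670) = (19474 + (-22279 + (-45 + 16)*(-68))/(17759 + (66 - 1*1)))/(-16304 + 20670) = (19474 + (-22279 - 29*(-68))/(17759 + (66 - 1)))/4366 = (19474 + (-22279 + 1972)/(17759 + 65))*(1/4366) = (19474 - 20307/17824)*(1/4366) = (347084269/17824)*(1/4366) = 347084269/77819584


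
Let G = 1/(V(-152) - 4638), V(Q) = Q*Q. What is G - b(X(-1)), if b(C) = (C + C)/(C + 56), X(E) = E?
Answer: 36987/1015630 ≈ 0.036418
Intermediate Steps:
V(Q) = Q²
b(C) = 2*C/(56 + C) (b(C) = (2*C)/(56 + C) = 2*C/(56 + C))
G = 1/18466 (G = 1/((-152)² - 4638) = 1/(23104 - 4638) = 1/18466 ≈ 5.4154e-5)
G - b(X(-1)) = 1/18466 - 2*(-1)/(56 - 1) = 1/18466 - 2*(-1)/55 = 1/18466 - 1*(-2/55) = 1/18466 + 2/55 = 36987/1015630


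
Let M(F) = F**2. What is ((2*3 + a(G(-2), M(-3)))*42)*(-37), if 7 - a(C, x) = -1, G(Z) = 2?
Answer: -21756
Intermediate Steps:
a(C, x) = 8 (a(C, x) = 7 - 1*(-1) = 7 + 1 = 8)
((2*3 + a(G(-2), M(-3)))*42)*(-37) = ((2*3 + 8)*42)*(-37) = ((6 + 8)*42)*(-37) = (14*42)*(-37) = 588*(-37) = -21756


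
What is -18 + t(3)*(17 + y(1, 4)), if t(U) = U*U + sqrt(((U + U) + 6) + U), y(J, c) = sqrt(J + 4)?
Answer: -18 + (9 + sqrt(15))*(17 + sqrt(5)) ≈ 229.63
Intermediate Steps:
y(J, c) = sqrt(4 + J)
t(U) = U**2 + sqrt(6 + 3*U) (t(U) = U**2 + sqrt((2*U + 6) + U) = U**2 + sqrt((6 + 2*U) + U) = U**2 + sqrt(6 + 3*U))
-18 + t(3)*(17 + y(1, 4)) = -18 + (3**2 + sqrt(6 + 3*3))*(17 + sqrt(4 + 1)) = -18 + (9 + sqrt(6 + 9))*(17 + sqrt(5)) = -18 + (9 + sqrt(15))*(17 + sqrt(5))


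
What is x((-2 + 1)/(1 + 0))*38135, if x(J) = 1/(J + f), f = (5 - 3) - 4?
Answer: -38135/3 ≈ -12712.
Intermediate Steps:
f = -2 (f = 2 - 4 = -2)
x(J) = 1/(-2 + J) (x(J) = 1/(J - 2) = 1/(-2 + J))
x((-2 + 1)/(1 + 0))*38135 = 38135/(-2 + (-2 + 1)/(1 + 0)) = 38135/(-2 - 1/1) = 38135/(-2 - 1*1) = 38135/(-2 - 1) = 38135/(-3) = -1/3*38135 = -38135/3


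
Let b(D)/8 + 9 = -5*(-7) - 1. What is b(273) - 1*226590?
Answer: -226390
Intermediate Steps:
b(D) = 200 (b(D) = -72 + 8*(-5*(-7) - 1) = -72 + 8*(35 - 1) = -72 + 8*34 = -72 + 272 = 200)
b(273) - 1*226590 = 200 - 1*226590 = 200 - 226590 = -226390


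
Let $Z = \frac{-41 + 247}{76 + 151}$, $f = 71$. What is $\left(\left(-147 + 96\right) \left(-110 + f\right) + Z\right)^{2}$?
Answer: $\frac{204041020681}{51529} \approx 3.9597 \cdot 10^{6}$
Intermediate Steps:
$Z = \frac{206}{227} \approx 0.90749$
$\left(\left(-147 + 96\right) \left(-110 + f\right) + Z\right)^{2} = \left(\left(-147 + 96\right) \left(-110 + 71\right) + \frac{206}{227}\right)^{2} = \left(\left(-51\right) \left(-39\right) + \frac{206}{227}\right)^{2} = \left(1989 + \frac{206}{227}\right)^{2} = \left(\frac{451709}{227}\right)^{2} = \frac{204041020681}{51529}$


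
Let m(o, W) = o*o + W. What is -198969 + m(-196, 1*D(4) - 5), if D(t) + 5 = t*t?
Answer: -160547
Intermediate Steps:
D(t) = -5 + t**2 (D(t) = -5 + t*t = -5 + t**2)
m(o, W) = W + o**2 (m(o, W) = o**2 + W = W + o**2)
-198969 + m(-196, 1*D(4) - 5) = -198969 + ((1*(-5 + 4**2) - 5) + (-196)**2) = -198969 + ((1*(-5 + 16) - 5) + 38416) = -198969 + ((1*11 - 5) + 38416) = -198969 + ((11 - 5) + 38416) = -198969 + (6 + 38416) = -198969 + 38422 = -160547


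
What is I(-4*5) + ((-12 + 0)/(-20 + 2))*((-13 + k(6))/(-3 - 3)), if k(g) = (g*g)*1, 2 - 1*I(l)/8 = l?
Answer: 1561/9 ≈ 173.44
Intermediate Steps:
I(l) = 16 - 8*l
k(g) = g² (k(g) = g²*1 = g²)
I(-4*5) + ((-12 + 0)/(-20 + 2))*((-13 + k(6))/(-3 - 3)) = (16 - (-32)*5) + ((-12 + 0)/(-20 + 2))*((-13 + 6²)/(-3 - 3)) = (16 - 8*(-20)) + (-12/(-18))*((-13 + 36)/(-6)) = (16 + 160) + (-12*(-1/18))*(23*(-⅙)) = 176 + (⅔)*(-23/6) = 176 - 23/9 = 1561/9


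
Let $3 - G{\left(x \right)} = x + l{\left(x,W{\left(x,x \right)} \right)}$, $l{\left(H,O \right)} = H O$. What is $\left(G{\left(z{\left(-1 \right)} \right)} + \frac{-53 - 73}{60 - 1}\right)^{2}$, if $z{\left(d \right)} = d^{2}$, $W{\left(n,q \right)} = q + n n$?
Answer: $\frac{15876}{3481} \approx 4.5608$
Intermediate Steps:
$W{\left(n,q \right)} = q + n^{2}$
$G{\left(x \right)} = 3 - x - x \left(x + x^{2}\right)$ ($G{\left(x \right)} = 3 - \left(x + x \left(x + x^{2}\right)\right) = 3 - x - x \left(x + x^{2}\right)$)
$\left(G{\left(z{\left(-1 \right)} \right)} + \frac{-53 - 73}{60 - 1}\right)^{2} = \left(\left(3 - \left(-1\right)^{2} - \left(\left(-1\right)^{2}\right)^{2} \left(1 + \left(-1\right)^{2}\right)\right) + \frac{-53 - 73}{60 - 1}\right)^{2} = \left(\left(3 - 1 - 1^{2} \left(1 + 1\right)\right) - \frac{126}{59}\right)^{2} = \left(\left(3 - 1 - 1 \cdot 2\right) - \frac{126}{59}\right)^{2} = \left(\left(3 - 1 - 2\right) - \frac{126}{59}\right)^{2} = \left(0 - \frac{126}{59}\right)^{2} = \left(- \frac{126}{59}\right)^{2} = \frac{15876}{3481}$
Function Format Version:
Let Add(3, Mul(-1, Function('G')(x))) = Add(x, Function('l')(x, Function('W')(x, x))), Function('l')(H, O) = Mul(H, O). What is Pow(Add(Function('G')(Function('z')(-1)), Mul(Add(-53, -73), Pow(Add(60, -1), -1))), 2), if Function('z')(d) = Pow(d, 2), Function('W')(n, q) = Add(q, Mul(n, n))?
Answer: Rational(15876, 3481) ≈ 4.5608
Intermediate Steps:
Function('W')(n, q) = Add(q, Pow(n, 2))
Function('G')(x) = Add(3, Mul(-1, x), Mul(-1, x, Add(x, Pow(x, 2)))) (Function('G')(x) = Add(3, Mul(-1, Add(x, Mul(x, Add(x, Pow(x, 2)))))) = Add(3, Add(Mul(-1, x), Mul(-1, x, Add(x, Pow(x, 2))))) = Add(3, Mul(-1, x), Mul(-1, x, Add(x, Pow(x, 2)))))
Pow(Add(Function('G')(Function('z')(-1)), Mul(Add(-53, -73), Pow(Add(60, -1), -1))), 2) = Pow(Add(Add(3, Mul(-1, Pow(-1, 2)), Mul(-1, Pow(Pow(-1, 2), 2), Add(1, Pow(-1, 2)))), Mul(Add(-53, -73), Pow(Add(60, -1), -1))), 2) = Pow(Add(Add(3, Mul(-1, 1), Mul(-1, Pow(1, 2), Add(1, 1))), Mul(-126, Pow(59, -1))), 2) = Pow(Add(Add(3, -1, Mul(-1, 1, 2)), Mul(-126, Rational(1, 59))), 2) = Pow(Add(Add(3, -1, -2), Rational(-126, 59)), 2) = Pow(Add(0, Rational(-126, 59)), 2) = Pow(Rational(-126, 59), 2) = Rational(15876, 3481)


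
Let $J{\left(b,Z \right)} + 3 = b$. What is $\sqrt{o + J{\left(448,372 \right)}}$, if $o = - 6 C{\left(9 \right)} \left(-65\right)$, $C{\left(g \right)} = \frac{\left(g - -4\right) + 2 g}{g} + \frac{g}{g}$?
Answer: $\frac{\sqrt{19605}}{3} \approx 46.673$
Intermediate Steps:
$J{\left(b,Z \right)} = -3 + b$
$C{\left(g \right)} = 1 + \frac{4 + 3 g}{g}$ ($C{\left(g \right)} = \frac{\left(g + 4\right) + 2 g}{g} + 1 = \frac{\left(4 + g\right) + 2 g}{g} + 1 = \frac{4 + 3 g}{g} + 1 = 1 + \frac{4 + 3 g}{g}$)
$o = \frac{5200}{3}$ ($o = - 6 \left(4 + \frac{4}{9}\right) \left(-65\right) = \left(-6\right) \frac{40}{9} \left(-65\right) = \left(- \frac{80}{3}\right) \left(-65\right) = \frac{5200}{3} \approx 1733.3$)
$\sqrt{o + J{\left(448,372 \right)}} = \sqrt{\frac{5200}{3} + \left(-3 + 448\right)} = \sqrt{\frac{5200}{3} + 445} = \sqrt{\frac{6535}{3}} = \frac{\sqrt{19605}}{3}$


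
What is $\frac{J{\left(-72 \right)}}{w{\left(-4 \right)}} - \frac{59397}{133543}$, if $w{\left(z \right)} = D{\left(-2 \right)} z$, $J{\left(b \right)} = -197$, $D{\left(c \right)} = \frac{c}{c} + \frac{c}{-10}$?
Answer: $\frac{130114327}{3205032} \approx 40.597$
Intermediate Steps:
$D{\left(c \right)} = 1 - \frac{c}{10}$ ($D{\left(c \right)} = 1 + c \left(- \frac{1}{10}\right) = 1 - \frac{c}{10}$)
$w{\left(z \right)} = \frac{6 z}{5}$ ($w{\left(z \right)} = \left(1 - - \frac{1}{5}\right) z = \left(1 + \frac{1}{5}\right) z = \frac{6 z}{5}$)
$\frac{J{\left(-72 \right)}}{w{\left(-4 \right)}} - \frac{59397}{133543} = - \frac{197}{\frac{6}{5} \left(-4\right)} - \frac{59397}{133543} = - \frac{197}{- \frac{24}{5}} - \frac{59397}{133543} = \left(-197\right) \left(- \frac{5}{24}\right) - \frac{59397}{133543} = \frac{985}{24} - \frac{59397}{133543} = \frac{130114327}{3205032}$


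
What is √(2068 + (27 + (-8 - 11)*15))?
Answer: √1810 ≈ 42.544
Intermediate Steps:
√(2068 + (27 + (-8 - 11)*15)) = √(2068 + (27 - 19*15)) = √(2068 + (27 - 285)) = √(2068 - 258) = √1810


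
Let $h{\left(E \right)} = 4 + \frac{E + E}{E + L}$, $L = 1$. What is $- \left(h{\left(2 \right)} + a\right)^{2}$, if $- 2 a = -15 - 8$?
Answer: $- \frac{10201}{36} \approx -283.36$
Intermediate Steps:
$h{\left(E \right)} = 4 + \frac{2 E}{1 + E}$ ($h{\left(E \right)} = 4 + \frac{E + E}{E + 1} = 4 + \frac{2 E}{1 + E}$)
$a = \frac{23}{2}$ ($a = - \frac{-15 - 8}{2} = \left(- \frac{1}{2}\right) \left(-23\right) = \frac{23}{2} \approx 11.5$)
$- \left(h{\left(2 \right)} + a\right)^{2} = - \left(\frac{2 \left(2 + 3 \cdot 2\right)}{1 + 2} + \frac{23}{2}\right)^{2} = - \left(\frac{2 \left(2 + 6\right)}{3} + \frac{23}{2}\right)^{2} = - \left(2 \cdot \frac{1}{3} \cdot 8 + \frac{23}{2}\right)^{2} = - \left(\frac{16}{3} + \frac{23}{2}\right)^{2} = - \left(\frac{101}{6}\right)^{2} = \left(-1\right) \frac{10201}{36} = - \frac{10201}{36}$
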